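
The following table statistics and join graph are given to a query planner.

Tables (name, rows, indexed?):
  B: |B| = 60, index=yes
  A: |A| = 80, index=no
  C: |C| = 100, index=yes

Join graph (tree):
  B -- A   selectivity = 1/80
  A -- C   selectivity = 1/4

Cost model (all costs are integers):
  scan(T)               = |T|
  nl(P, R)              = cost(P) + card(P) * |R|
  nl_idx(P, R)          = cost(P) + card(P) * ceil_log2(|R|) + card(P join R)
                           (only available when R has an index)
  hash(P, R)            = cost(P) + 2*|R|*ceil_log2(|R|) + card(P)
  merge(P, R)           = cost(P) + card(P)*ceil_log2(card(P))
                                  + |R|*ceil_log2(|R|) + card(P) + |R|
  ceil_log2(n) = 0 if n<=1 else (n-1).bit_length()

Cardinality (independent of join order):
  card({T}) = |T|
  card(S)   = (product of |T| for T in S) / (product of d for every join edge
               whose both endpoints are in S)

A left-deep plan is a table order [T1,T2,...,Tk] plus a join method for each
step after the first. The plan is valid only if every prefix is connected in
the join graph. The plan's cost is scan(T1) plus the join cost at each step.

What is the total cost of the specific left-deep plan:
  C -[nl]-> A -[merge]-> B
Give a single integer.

step 1: scan C: cost=100, card=100
step 2: join A via nl
    card(P join A) = 100*80/(4) = 2000
    cost = 100 + 100*80 = 8100
step 3: join B via merge
    card(P join B) = 2000*60/(80) = 1500
    cost = 8100 + 2000*11 + 60*6 + 2000 + 60 = 32520

32520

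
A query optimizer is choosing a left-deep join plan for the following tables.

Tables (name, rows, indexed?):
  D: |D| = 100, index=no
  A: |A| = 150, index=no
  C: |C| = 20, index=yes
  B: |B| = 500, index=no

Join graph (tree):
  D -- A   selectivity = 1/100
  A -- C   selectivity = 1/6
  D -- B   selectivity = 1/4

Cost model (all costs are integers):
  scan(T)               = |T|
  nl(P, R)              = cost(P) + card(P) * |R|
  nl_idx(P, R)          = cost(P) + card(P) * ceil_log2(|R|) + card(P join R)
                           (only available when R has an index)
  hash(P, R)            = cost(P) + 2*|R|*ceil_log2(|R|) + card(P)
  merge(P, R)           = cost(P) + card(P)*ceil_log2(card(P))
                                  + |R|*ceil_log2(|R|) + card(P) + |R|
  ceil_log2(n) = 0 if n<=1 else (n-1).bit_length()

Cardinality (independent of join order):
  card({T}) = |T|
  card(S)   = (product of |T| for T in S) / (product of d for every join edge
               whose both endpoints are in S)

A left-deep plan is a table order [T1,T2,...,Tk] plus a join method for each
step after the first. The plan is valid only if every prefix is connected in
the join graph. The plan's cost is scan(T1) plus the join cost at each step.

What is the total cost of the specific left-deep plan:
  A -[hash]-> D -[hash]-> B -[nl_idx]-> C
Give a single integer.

step 1: scan A: cost=150, card=150
step 2: join D via hash
    card(P join D) = 150*100/(100) = 150
    cost = 150 + 2*100*7 + 150 = 1700
step 3: join B via hash
    card(P join B) = 150*500/(4) = 18750
    cost = 1700 + 2*500*9 + 150 = 10850
step 4: join C via nl_idx
    card(P join C) = 18750*20/(6) = 62500
    cost = 10850 + 18750*5 + 62500 = 167100

167100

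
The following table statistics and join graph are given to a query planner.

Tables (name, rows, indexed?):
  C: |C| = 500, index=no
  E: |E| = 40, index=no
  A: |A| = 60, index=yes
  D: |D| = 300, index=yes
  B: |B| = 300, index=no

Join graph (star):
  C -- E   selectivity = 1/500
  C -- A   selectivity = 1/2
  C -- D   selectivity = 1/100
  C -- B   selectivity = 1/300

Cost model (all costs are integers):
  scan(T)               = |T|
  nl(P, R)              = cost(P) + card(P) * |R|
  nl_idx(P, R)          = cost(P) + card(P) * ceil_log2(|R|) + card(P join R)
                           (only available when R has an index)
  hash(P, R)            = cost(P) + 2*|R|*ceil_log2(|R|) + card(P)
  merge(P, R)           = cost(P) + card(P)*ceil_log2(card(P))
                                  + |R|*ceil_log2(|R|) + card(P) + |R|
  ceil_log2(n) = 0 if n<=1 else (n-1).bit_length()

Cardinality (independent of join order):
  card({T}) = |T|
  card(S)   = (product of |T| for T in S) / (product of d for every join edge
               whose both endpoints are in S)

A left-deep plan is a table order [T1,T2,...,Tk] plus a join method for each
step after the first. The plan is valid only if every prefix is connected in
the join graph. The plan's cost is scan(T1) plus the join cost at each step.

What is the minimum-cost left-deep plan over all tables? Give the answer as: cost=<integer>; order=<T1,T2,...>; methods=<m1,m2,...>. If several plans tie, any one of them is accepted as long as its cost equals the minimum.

Selinger DP (subsets sized 1..n):
  {C}: scan cost=500, card=500
  {E}: scan cost=40, card=40
  {A}: scan cost=60, card=60
  {D}: scan cost=300, card=300
  {B}: scan cost=300, card=300
  {CE}: card=40; try (E,hash)→1480, (C,merge)→5320, (E,merge)→5780, (C,hash)→9080, (C,nl)→20040, (E,nl)→20500; best=1480 via (E,hash)
  {AC}: card=15000; try (A,hash)→1720, (C,merge)→5480, (A,merge)→5920, (C,hash)→9120, (A,nl_idx)→18500, (C,nl)→30060 …(+1); best=1720 via (A,hash)
  {CD}: card=1500; try (D,hash)→6400, (D,nl_idx)→6500, (C,merge)→8300, (D,merge)→8500, (C,hash)→9600, (C,nl)→150300 …(+1); best=6400 via (D,hash)
  {BC}: card=500; try (B,hash)→6400, (C,merge)→8300, (B,merge)→8500, (C,hash)→9600, (C,nl)→150300, (B,nl)→150500; best=6400 via (B,hash)
  {ACE}: card=1200; try (A,merge)→2180, (A,hash)→2240, (A,nl_idx)→2920, (A,nl)→3880, (E,hash)→17200, (E,merge)→227000 …(+1); best=2180 via (A,merge)
  {CDE}: card=120; try (D,nl_idx)→1960, (D,merge)→4760, (D,hash)→6920, (E,hash)→8380, (D,nl)→13480, (E,merge)→24680 …(+1); best=1960 via (D,nl_idx)
  {BCE}: card=40; try (B,merge)→4760, (B,hash)→6920, (E,hash)→7380, (E,merge)→11680, (B,nl)→13480, (E,nl)→26400; best=4760 via (B,merge)
  {ACD}: card=45000; try (A,hash)→8620, (D,hash)→22120, (A,merge)→24820, (A,nl_idx)→60400, (A,nl)→96400, (D,nl_idx)→181720 …(+2); best=8620 via (A,hash)
  {ABC}: card=15000; try (A,hash)→7620, (A,merge)→11820, (B,hash)→22120, (A,nl_idx)→24400, (A,nl)→36400, (B,merge)→229720 …(+1); best=7620 via (A,hash)
  {BCD}: card=1500; try (D,hash)→12300, (D,nl_idx)→12400, (B,hash)→13300, (D,merge)→14400, (B,merge)→27400, (D,nl)→156400 …(+1); best=12300 via (D,hash)
  {ACDE}: card=3600; try (A,hash)→2800, (A,merge)→3340, (A,nl_idx)→6280, (D,hash)→8780, (A,nl)→9160, (D,nl_idx)→16580 …(+5); best=2800 via (A,hash)
  {ABCE}: card=1200; try (A,merge)→5460, (A,hash)→5520, (A,nl_idx)→6200, (A,nl)→7160, (B,hash)→8780, (B,merge)→19580 …(+4); best=5460 via (A,merge)
  {BCDE}: card=120; try (D,nl_idx)→5240, (B,merge)→5920, (B,hash)→7480, (D,merge)→8040, (D,hash)→10200, (E,hash)→14280 …(+4); best=5240 via (D,nl_idx)
  {ABCD}: card=45000; try (A,hash)→14520, (D,hash)→28020, (A,merge)→30720, (B,hash)→59020, (A,nl_idx)→66300, (A,nl)→102300 …(+5); best=14520 via (A,hash)
  {ABCDE}: card=3600; try (A,hash)→6080, (A,merge)→6620, (A,nl_idx)→9560, (B,hash)→11800, (D,hash)→12060, (A,nl)→12440 …(+8); best=6080 via (A,hash)

cost=6080; order=C,E,B,D,A; methods=hash,merge,nl_idx,hash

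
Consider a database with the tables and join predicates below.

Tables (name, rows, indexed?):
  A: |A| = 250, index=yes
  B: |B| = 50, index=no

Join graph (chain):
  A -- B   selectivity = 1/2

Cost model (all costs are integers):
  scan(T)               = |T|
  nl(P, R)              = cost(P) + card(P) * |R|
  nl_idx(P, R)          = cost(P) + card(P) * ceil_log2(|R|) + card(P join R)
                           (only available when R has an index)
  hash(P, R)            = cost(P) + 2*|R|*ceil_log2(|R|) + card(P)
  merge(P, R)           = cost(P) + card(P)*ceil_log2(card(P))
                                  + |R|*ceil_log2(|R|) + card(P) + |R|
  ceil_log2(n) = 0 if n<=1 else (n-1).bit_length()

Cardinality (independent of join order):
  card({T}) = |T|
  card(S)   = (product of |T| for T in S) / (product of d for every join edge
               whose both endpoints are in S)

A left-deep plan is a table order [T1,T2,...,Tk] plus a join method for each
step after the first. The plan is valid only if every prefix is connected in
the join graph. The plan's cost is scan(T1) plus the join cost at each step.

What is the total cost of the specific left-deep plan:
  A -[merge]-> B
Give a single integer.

2850

step 1: scan A: cost=250, card=250
step 2: join B via merge
    card(P join B) = 250*50/(2) = 6250
    cost = 250 + 250*8 + 50*6 + 250 + 50 = 2850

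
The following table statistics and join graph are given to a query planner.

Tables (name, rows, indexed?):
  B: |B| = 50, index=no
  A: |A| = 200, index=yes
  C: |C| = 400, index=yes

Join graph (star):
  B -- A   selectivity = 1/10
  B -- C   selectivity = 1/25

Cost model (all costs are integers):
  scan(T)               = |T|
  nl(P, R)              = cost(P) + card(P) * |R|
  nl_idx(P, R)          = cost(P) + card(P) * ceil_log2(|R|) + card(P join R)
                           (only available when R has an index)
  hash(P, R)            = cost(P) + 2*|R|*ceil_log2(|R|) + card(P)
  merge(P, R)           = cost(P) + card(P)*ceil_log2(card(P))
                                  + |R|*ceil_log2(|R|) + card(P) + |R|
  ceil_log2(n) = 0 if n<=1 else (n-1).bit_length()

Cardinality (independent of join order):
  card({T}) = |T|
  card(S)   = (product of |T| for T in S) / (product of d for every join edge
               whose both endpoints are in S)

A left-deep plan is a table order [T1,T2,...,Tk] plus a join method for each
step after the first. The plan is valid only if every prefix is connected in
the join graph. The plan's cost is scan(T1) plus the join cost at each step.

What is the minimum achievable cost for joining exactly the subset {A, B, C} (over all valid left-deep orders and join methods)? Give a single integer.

Selinger DP over subsets of {A,B,C}:
  {B}: scan cost=50, card=50
  {A}: scan cost=200, card=200
  {C}: scan cost=400, card=400
  {AB}: card=1000; try (B,hash)→1000, (A,nl_idx)→1450, (A,merge)→2200, (B,merge)→2350, (A,hash)→3300, (A,nl)→10050 …(+1); best=1000 via (B,hash)
  {BC}: card=800; try (C,nl_idx)→1300, (B,hash)→1400, (C,merge)→4400, (B,merge)→4750, (C,hash)→7300, (C,nl)→20050 …(+1); best=1300 via (C,nl_idx)
  {ABC}: card=16000; try (A,hash)→5300, (C,hash)→9200, (A,merge)→11900, (C,merge)→16000, (A,nl_idx)→23700, (C,nl_idx)→26000 …(+2); best=5300 via (A,hash)

5300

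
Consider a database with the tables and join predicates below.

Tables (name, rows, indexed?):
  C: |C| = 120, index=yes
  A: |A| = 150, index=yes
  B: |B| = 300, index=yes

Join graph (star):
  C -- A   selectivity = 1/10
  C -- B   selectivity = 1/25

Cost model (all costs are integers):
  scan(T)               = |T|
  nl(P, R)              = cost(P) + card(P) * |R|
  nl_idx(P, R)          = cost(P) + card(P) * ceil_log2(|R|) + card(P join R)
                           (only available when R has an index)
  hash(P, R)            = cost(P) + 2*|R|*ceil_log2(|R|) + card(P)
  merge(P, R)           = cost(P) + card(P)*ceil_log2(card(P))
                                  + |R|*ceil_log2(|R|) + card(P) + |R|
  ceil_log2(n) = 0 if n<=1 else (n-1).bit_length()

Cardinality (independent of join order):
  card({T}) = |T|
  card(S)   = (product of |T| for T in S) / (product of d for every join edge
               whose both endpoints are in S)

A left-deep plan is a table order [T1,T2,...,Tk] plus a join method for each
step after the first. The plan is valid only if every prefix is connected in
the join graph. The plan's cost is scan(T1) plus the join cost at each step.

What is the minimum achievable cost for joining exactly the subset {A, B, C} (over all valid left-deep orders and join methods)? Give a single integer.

6120

Selinger DP over subsets of {A,B,C}:
  {C}: scan cost=120, card=120
  {A}: scan cost=150, card=150
  {B}: scan cost=300, card=300
  {AC}: card=1800; try (C,hash)→1980, (A,merge)→2430, (C,merge)→2460, (A,hash)→2640, (A,nl_idx)→2880, (C,nl_idx)→3000 …(+2); best=1980 via (C,hash)
  {BC}: card=1440; try (C,hash)→2280, (B,nl_idx)→2640, (C,nl_idx)→3840, (B,merge)→4080, (C,merge)→4260, (B,hash)→5640 …(+2); best=2280 via (C,hash)
  {ABC}: card=21600; try (A,hash)→6120, (B,hash)→9180, (A,merge)→20910, (B,merge)→26580, (A,nl_idx)→35400, (B,nl_idx)→39780 …(+2); best=6120 via (A,hash)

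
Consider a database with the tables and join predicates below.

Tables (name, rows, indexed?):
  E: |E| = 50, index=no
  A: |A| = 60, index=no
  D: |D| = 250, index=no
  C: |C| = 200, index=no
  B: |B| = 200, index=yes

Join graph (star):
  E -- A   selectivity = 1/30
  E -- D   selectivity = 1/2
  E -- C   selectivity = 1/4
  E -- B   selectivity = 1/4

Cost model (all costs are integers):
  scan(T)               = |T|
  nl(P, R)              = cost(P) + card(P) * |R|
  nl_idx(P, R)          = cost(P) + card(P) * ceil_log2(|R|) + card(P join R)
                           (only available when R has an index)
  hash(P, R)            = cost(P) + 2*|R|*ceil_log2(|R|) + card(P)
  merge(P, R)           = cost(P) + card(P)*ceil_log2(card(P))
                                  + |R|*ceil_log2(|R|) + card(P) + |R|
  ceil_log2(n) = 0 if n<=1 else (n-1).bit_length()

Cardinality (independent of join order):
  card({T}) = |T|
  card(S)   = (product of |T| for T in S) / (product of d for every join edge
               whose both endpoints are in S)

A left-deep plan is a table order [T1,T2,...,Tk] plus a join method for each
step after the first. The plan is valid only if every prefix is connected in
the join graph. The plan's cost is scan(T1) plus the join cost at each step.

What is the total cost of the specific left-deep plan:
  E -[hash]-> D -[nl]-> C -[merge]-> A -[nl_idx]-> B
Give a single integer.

43754520

step 1: scan E: cost=50, card=50
step 2: join D via hash
    card(P join D) = 50*250/(2) = 6250
    cost = 50 + 2*250*8 + 50 = 4100
step 3: join C via nl
    card(P join C) = 6250*200/(4) = 312500
    cost = 4100 + 6250*200 = 1254100
step 4: join A via merge
    card(P join A) = 312500*60/(30) = 625000
    cost = 1254100 + 312500*19 + 60*6 + 312500 + 60 = 7504520
step 5: join B via nl_idx
    card(P join B) = 625000*200/(4) = 31250000
    cost = 7504520 + 625000*8 + 31250000 = 43754520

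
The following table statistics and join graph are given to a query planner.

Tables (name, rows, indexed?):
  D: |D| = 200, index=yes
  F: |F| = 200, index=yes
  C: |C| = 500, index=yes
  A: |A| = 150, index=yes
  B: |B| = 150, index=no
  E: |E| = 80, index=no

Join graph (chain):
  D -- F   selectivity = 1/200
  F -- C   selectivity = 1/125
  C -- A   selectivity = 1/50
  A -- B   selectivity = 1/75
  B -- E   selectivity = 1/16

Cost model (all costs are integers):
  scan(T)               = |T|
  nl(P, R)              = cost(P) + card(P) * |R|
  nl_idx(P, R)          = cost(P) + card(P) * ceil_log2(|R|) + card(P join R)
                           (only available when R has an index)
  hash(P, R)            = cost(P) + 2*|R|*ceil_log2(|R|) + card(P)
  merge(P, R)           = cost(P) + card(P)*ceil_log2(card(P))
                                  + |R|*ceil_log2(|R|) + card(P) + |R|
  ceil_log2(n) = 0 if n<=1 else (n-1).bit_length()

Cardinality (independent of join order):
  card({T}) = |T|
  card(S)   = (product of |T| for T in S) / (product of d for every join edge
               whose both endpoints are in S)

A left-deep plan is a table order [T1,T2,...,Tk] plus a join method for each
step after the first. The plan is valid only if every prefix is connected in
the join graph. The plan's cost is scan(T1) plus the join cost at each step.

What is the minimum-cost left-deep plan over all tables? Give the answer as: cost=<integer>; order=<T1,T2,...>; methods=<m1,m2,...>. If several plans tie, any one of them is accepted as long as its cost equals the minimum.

cost=18520; order=D,F,C,A,B,E; methods=nl_idx,nl_idx,hash,hash,hash

Selinger DP (subsets sized 1..n):
  {D}: scan cost=200, card=200
  {F}: scan cost=200, card=200
  {C}: scan cost=500, card=500
  {A}: scan cost=150, card=150
  {B}: scan cost=150, card=150
  {E}: scan cost=80, card=80
  {DF}: card=200; try (F,nl_idx)→2000, (D,nl_idx)→2000, (F,hash)→3600, (D,hash)→3600, (F,merge)→3800, (D,merge)→3800 …(+2); best=2000 via (F,nl_idx)
  {CF}: card=800; try (C,nl_idx)→2800, (F,hash)→4200, (F,nl_idx)→5300, (C,merge)→7000, (F,merge)→7300, (C,hash)→9400 …(+2); best=2800 via (C,nl_idx)
  {AC}: card=1500; try (C,nl_idx)→3000, (A,hash)→3400, (A,nl_idx)→6000, (C,merge)→6500, (A,merge)→6850, (C,hash)→9300 …(+2); best=3000 via (C,nl_idx)
  {AB}: card=300; try (A,nl_idx)→1650, (B,hash)→2700, (A,hash)→2700, (B,merge)→2850, (A,merge)→2850, (B,nl)→22650 …(+1); best=1650 via (A,nl_idx)
  {BE}: card=750; try (E,hash)→1420, (B,merge)→2070, (E,merge)→2140, (B,hash)→2560, (B,nl)→12080, (E,nl)→12150; best=1420 via (E,hash)
  {CDF}: card=800; try (C,nl_idx)→4600, (D,hash)→6800, (C,merge)→8800, (D,nl_idx)→10000, (C,hash)→11200, (D,merge)→13400 …(+2); best=4600 via (C,nl_idx)
  {ACF}: card=2400; try (A,hash)→6000, (F,hash)→7700, (A,nl_idx)→11600, (A,merge)→12950, (F,nl_idx)→17400, (F,merge)→22800 …(+2); best=6000 via (A,hash)
  {ABC}: card=3000; try (B,hash)→6900, (C,nl_idx)→7350, (C,merge)→9650, (C,hash)→10950, (B,merge)→22350, (C,nl)→151650 …(+1); best=6900 via (B,hash)
  {ABE}: card=1500; try (E,hash)→3070, (A,hash)→4570, (E,merge)→5290, (A,nl_idx)→8920, (A,merge)→11020, (E,nl)→25650 …(+1); best=3070 via (E,hash)
  {ACDF}: card=2400; try (A,hash)→7800, (D,hash)→11600, (A,nl_idx)→13400, (A,merge)→14750, (D,nl_idx)→27600, (D,merge)→39000 …(+2); best=7800 via (A,hash)
  {ABCF}: card=4800; try (B,hash)→10800, (F,hash)→13100, (F,nl_idx)→35700, (B,merge)→38550, (F,merge)→47700, (B,nl)→366000 …(+1); best=10800 via (B,hash)
  {ABCE}: card=15000; try (E,hash)→11020, (C,hash)→13570, (C,merge)→26070, (C,nl_idx)→31570, (E,merge)→46540, (E,nl)→246900 …(+1); best=11020 via (E,hash)
  {ABCDF}: card=4800; try (B,hash)→12600, (D,hash)→18800, (B,merge)→40350, (D,nl_idx)→54000, (D,merge)→79800, (B,nl)→367800 …(+1); best=12600 via (B,hash)
  {ABCEF}: card=24000; try (E,hash)→16720, (F,hash)→29220, (E,merge)→78640, (F,nl_idx)→155020, (F,merge)→237820, (E,nl)→394800 …(+1); best=16720 via (E,hash)
  {ABCDEF}: card=24000; try (E,hash)→18520, (D,hash)→43920, (E,merge)→80440, (D,nl_idx)→232720, (E,nl)→396600, (D,merge)→402520 …(+1); best=18520 via (E,hash)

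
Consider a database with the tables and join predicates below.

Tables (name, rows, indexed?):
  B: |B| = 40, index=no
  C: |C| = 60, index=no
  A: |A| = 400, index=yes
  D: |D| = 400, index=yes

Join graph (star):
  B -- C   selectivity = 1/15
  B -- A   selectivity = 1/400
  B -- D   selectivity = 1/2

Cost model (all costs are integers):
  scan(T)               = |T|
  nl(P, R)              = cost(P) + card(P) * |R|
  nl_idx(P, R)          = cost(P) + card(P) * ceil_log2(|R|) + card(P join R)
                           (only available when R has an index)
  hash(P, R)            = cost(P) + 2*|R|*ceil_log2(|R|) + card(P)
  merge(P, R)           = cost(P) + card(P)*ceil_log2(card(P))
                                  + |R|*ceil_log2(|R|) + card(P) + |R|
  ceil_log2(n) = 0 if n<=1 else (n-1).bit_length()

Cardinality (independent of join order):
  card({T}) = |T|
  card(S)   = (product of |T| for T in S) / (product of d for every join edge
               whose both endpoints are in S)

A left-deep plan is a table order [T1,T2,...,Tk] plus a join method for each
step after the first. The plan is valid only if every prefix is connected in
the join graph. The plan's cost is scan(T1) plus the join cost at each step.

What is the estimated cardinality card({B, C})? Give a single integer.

Tables in S: B(40), C(60)
Edges inside S: B-C(d=15)
numerator = 40 * 60 = 2400
denominator = 15 = 15
card(S) = 2400 / 15 = 160

160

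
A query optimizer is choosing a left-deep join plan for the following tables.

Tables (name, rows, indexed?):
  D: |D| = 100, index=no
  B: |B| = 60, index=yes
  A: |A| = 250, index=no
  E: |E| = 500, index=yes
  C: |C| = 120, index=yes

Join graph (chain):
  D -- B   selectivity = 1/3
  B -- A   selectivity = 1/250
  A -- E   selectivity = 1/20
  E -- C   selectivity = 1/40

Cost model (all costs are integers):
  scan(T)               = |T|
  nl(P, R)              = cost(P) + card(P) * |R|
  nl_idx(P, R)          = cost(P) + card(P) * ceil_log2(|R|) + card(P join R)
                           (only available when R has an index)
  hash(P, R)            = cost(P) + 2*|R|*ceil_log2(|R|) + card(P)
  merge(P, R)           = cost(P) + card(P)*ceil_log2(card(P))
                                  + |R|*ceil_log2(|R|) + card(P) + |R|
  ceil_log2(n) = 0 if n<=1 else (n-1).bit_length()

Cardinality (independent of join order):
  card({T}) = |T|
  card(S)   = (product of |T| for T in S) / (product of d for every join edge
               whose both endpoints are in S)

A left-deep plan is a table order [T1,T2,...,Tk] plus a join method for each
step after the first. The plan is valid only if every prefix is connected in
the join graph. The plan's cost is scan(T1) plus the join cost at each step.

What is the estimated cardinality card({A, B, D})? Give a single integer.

Tables in S: A(250), B(60), D(100)
Edges inside S: D-B(d=3), B-A(d=250)
numerator = 250 * 60 * 100 = 1500000
denominator = 3 * 250 = 750
card(S) = 1500000 / 750 = 2000

2000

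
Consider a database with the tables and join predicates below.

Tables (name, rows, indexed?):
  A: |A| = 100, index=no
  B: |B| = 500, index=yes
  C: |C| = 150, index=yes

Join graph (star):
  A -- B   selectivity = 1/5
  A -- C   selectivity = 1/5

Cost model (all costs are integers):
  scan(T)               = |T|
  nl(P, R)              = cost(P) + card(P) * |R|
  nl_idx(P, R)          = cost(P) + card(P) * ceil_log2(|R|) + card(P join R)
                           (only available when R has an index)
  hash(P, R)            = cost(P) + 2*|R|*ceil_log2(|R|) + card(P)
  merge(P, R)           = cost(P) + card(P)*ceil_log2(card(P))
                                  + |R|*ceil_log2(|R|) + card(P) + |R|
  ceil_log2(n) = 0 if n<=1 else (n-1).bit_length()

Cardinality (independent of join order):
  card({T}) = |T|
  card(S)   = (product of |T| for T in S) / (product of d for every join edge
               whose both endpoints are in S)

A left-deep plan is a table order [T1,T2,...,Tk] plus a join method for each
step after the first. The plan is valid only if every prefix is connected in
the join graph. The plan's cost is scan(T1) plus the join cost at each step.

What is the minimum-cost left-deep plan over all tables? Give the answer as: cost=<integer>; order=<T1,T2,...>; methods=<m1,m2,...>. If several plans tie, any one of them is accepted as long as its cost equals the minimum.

cost=13700; order=C,A,B; methods=hash,hash

Selinger DP (subsets sized 1..n):
  {A}: scan cost=100, card=100
  {B}: scan cost=500, card=500
  {C}: scan cost=150, card=150
  {AB}: card=10000; try (A,hash)→2400, (B,merge)→5900, (A,merge)→6300, (B,hash)→9200, (B,nl_idx)→11000, (B,nl)→50100 …(+1); best=2400 via (A,hash)
  {AC}: card=3000; try (A,hash)→1700, (C,merge)→2250, (A,merge)→2300, (C,hash)→2600, (C,nl_idx)→3900, (C,nl)→15100 …(+1); best=1700 via (A,hash)
  {ABC}: card=300000; try (B,hash)→13700, (C,hash)→14800, (B,merge)→45700, (C,merge)→153750, (B,nl_idx)→328700, (C,nl_idx)→382400 …(+2); best=13700 via (B,hash)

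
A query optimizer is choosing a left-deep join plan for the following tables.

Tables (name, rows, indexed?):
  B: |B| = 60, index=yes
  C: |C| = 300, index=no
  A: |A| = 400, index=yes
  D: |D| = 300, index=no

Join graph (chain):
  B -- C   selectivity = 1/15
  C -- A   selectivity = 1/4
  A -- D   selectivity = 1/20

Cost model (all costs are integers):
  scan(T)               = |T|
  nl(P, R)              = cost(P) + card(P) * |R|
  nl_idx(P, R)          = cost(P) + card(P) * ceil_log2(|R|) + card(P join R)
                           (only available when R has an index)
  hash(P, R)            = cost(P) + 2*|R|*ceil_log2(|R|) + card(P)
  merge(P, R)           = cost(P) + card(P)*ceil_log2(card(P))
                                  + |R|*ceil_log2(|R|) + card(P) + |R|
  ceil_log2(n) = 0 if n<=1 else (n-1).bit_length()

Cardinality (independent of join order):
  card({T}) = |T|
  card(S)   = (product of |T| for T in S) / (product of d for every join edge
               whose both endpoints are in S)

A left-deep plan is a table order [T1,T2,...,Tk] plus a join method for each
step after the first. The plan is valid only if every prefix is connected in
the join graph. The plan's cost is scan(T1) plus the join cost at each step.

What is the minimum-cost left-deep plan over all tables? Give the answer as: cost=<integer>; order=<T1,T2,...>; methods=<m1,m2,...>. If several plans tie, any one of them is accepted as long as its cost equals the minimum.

Selinger DP (subsets sized 1..n):
  {B}: scan cost=60, card=60
  {C}: scan cost=300, card=300
  {A}: scan cost=400, card=400
  {D}: scan cost=300, card=300
  {BC}: card=1200; try (B,hash)→1320, (B,nl_idx)→3300, (C,merge)→3480, (B,merge)→3720, (C,hash)→5520, (C,nl)→18060 …(+1); best=1320 via (B,hash)
  {AC}: card=30000; try (C,hash)→6200, (A,merge)→7300, (C,merge)→7400, (A,hash)→7800, (A,nl_idx)→33000, (A,nl)→120300 …(+1); best=6200 via (C,hash)
  {AD}: card=6000; try (D,hash)→6200, (A,merge)→7300, (D,merge)→7400, (A,hash)→7800, (A,nl_idx)→9000, (A,nl)→120300 …(+1); best=6200 via (D,hash)
  {ABC}: card=120000; try (A,hash)→9720, (A,merge)→19720, (B,hash)→36920, (A,nl_idx)→132120, (B,nl_idx)→306200, (A,nl)→481320 …(+2); best=9720 via (A,hash)
  {ACD}: card=450000; try (C,hash)→17600, (D,hash)→41600, (C,merge)→93200, (D,merge)→489200, (C,nl)→1806200, (D,nl)→9006200; best=17600 via (C,hash)
  {ABCD}: card=1800000; try (D,hash)→135120, (B,hash)→468320, (D,merge)→2172720, (B,nl_idx)→4517600, (B,merge)→9018020, (B,nl)→27017600 …(+1); best=135120 via (D,hash)

cost=135120; order=C,B,A,D; methods=hash,hash,hash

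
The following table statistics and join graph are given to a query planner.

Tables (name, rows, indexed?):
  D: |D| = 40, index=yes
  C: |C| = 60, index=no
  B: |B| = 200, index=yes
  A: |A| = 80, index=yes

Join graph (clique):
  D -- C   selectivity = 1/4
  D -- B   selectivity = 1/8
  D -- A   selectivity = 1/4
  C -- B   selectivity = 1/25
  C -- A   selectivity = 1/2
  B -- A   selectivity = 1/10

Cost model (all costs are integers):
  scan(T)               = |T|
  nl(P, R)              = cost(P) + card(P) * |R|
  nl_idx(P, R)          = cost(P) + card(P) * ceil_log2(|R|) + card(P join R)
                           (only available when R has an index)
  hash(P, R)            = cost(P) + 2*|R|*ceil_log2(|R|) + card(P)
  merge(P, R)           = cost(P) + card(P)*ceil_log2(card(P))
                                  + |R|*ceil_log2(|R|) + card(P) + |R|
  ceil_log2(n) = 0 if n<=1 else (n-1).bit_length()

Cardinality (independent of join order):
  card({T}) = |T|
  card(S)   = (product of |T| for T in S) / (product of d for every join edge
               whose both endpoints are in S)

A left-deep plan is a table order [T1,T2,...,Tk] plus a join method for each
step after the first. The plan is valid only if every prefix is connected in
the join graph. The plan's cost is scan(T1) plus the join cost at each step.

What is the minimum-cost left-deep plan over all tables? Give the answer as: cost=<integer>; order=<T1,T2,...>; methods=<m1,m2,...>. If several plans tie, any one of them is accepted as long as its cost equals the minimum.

cost=3700; order=C,B,D,A; methods=nl_idx,hash,hash

Selinger DP (subsets sized 1..n):
  {D}: scan cost=40, card=40
  {C}: scan cost=60, card=60
  {B}: scan cost=200, card=200
  {A}: scan cost=80, card=80
  {CD}: card=600; try (D,hash)→600, (C,merge)→740, (D,merge)→760, (C,hash)→800, (D,nl_idx)→1020, (C,nl)→2440 …(+1); best=600 via (D,hash)
  {BD}: card=1000; try (D,hash)→880, (B,nl_idx)→1360, (B,merge)→2120, (D,merge)→2280, (D,nl_idx)→2400, (B,hash)→3280 …(+2); best=880 via (D,hash)
  {AD}: card=800; try (D,hash)→640, (A,merge)→960, (D,merge)→1000, (A,nl_idx)→1120, (A,hash)→1200, (D,nl_idx)→1360 …(+2); best=640 via (D,hash)
  {BC}: card=480; try (B,nl_idx)→1020, (C,hash)→1120, (B,merge)→2280, (C,merge)→2420, (B,hash)→3320, (B,nl)→12060 …(+1); best=1020 via (B,nl_idx)
  {AC}: card=2400; try (C,hash)→880, (A,merge)→1120, (C,merge)→1140, (A,hash)→1240, (A,nl_idx)→2880, (A,nl)→4860 …(+1); best=880 via (C,hash)
  {AB}: card=1600; try (A,hash)→1520, (B,nl_idx)→2320, (B,merge)→2520, (A,merge)→2640, (A,nl_idx)→3200, (B,hash)→3360 …(+2); best=1520 via (A,hash)
  {BCD}: card=600; try (D,hash)→1980, (C,hash)→2600, (B,hash)→4400, (D,nl_idx)→4500, (B,nl_idx)→6000, (D,merge)→6100 …(+5); best=1980 via (D,hash)
  {ACD}: card=6000; try (C,hash)→2160, (A,hash)→2320, (D,hash)→3760, (A,merge)→7840, (C,merge)→9860, (A,nl_idx)→10800 …(+5); best=2160 via (C,hash)
  {ABD}: card=2000; try (A,hash)→3000, (D,hash)→3600, (B,hash)→4640, (B,nl_idx)→9040, (A,nl_idx)→9880, (B,merge)→11240 …(+6); best=3000 via (A,hash)
  {ABC}: card=1920; try (A,hash)→2620, (C,hash)→3840, (A,nl_idx)→6300, (A,merge)→6460, (B,hash)→6480, (C,merge)→21140 …(+5); best=2620 via (A,hash)
  {ABCD}: card=600; try (A,hash)→3700, (D,hash)→5020, (C,hash)→5720, (A,nl_idx)→6780, (A,merge)→9220, (B,hash)→11360 …(+9); best=3700 via (A,hash)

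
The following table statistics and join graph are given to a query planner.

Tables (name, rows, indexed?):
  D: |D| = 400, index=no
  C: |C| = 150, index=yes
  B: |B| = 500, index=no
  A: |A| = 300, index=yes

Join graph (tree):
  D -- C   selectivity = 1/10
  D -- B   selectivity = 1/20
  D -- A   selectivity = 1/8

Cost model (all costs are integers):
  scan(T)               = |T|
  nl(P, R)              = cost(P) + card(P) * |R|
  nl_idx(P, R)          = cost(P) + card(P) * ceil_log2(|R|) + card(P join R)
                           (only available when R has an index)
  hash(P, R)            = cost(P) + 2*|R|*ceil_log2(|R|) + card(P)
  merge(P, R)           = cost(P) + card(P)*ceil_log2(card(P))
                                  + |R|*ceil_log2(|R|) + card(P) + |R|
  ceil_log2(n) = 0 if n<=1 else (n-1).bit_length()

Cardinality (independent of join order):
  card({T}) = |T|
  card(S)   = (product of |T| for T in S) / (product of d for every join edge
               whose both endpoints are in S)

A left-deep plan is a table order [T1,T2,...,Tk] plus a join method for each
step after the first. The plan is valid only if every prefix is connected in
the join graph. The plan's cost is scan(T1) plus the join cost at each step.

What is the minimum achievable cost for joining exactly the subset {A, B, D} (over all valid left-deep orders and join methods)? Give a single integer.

23600

Selinger DP over subsets of {A,B,D}:
  {D}: scan cost=400, card=400
  {B}: scan cost=500, card=500
  {A}: scan cost=300, card=300
  {BD}: card=10000; try (D,hash)→8200, (B,merge)→9400, (D,merge)→9500, (B,hash)→9800, (B,nl)→200400, (D,nl)→200500; best=8200 via (D,hash)
  {AD}: card=15000; try (A,hash)→6200, (D,merge)→7300, (A,merge)→7400, (D,hash)→7800, (A,nl_idx)→19000, (D,nl)→120300 …(+1); best=6200 via (A,hash)
  {ABD}: card=375000; try (A,hash)→23600, (B,hash)→30200, (A,merge)→161200, (B,merge)→236200, (A,nl_idx)→473200, (A,nl)→3008200 …(+1); best=23600 via (A,hash)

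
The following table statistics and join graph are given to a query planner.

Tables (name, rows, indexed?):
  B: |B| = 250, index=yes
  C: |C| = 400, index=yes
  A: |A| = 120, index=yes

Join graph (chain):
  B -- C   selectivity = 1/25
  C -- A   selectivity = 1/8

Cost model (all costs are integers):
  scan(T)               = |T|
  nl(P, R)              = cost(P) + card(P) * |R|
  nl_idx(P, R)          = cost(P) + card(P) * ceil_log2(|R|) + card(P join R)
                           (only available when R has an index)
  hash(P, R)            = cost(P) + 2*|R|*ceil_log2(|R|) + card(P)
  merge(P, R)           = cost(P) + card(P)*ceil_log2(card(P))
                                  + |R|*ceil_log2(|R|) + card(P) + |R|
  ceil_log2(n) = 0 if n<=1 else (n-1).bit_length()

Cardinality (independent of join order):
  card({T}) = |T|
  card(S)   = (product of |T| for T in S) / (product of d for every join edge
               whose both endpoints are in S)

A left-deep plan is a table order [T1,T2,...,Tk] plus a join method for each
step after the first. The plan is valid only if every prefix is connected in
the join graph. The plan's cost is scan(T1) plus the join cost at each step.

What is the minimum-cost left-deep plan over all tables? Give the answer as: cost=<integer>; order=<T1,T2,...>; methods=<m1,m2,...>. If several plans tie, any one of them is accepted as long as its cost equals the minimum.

Selinger DP (subsets sized 1..n):
  {B}: scan cost=250, card=250
  {C}: scan cost=400, card=400
  {A}: scan cost=120, card=120
  {BC}: card=4000; try (B,hash)→4800, (C,merge)→6500, (C,nl_idx)→6500, (B,merge)→6650, (B,nl_idx)→7600, (C,hash)→7700 …(+2); best=4800 via (B,hash)
  {AC}: card=6000; try (A,hash)→2480, (C,merge)→5080, (A,merge)→5360, (C,nl_idx)→7200, (C,hash)→7440, (A,nl_idx)→9200 …(+2); best=2480 via (A,hash)
  {ABC}: card=60000; try (A,hash)→10480, (B,hash)→12480, (A,merge)→57760, (B,merge)→88730, (A,nl_idx)→92800, (B,nl_idx)→110480 …(+2); best=10480 via (A,hash)

cost=10480; order=C,B,A; methods=hash,hash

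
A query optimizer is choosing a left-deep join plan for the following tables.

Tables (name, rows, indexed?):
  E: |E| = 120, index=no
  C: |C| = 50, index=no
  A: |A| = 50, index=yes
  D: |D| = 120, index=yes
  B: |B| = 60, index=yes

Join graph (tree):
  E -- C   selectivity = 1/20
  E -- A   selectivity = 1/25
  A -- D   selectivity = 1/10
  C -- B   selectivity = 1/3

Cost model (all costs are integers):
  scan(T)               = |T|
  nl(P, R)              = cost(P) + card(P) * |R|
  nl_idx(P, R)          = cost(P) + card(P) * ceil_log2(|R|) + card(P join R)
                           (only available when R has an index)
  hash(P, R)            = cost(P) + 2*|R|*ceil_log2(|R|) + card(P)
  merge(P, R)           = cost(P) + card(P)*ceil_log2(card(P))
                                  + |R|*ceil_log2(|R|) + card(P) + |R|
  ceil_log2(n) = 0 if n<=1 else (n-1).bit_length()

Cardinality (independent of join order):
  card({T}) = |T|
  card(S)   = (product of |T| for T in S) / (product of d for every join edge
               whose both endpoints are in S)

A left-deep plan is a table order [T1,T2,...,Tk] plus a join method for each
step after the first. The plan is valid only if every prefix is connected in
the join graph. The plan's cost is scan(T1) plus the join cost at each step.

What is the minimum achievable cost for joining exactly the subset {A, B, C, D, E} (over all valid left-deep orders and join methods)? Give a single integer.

Selinger DP over subsets of {A,B,C,D,E}:
  {E}: scan cost=120, card=120
  {C}: scan cost=50, card=50
  {A}: scan cost=50, card=50
  {D}: scan cost=120, card=120
  {B}: scan cost=60, card=60
  {CE}: card=300; try (C,hash)→840, (E,merge)→1360, (C,merge)→1430, (E,hash)→1780, (E,nl)→6050, (C,nl)→6120; best=840 via (C,hash)
  {AE}: card=240; try (A,hash)→840, (A,nl_idx)→1080, (E,merge)→1360, (A,merge)→1430, (E,hash)→1780, (E,nl)→6050 …(+1); best=840 via (A,hash)
  {BC}: card=1000; try (C,hash)→720, (B,hash)→820, (B,merge)→820, (C,merge)→830, (B,nl_idx)→1350, (B,nl)→3050 …(+1); best=720 via (C,hash)
  {AD}: card=600; try (A,hash)→840, (D,nl_idx)→1000, (D,merge)→1360, (A,merge)→1430, (A,nl_idx)→1440, (D,hash)→1780 …(+2); best=840 via (A,hash)
  {ACE}: card=600; try (C,hash)→1680, (A,hash)→1740, (A,nl_idx)→3240, (C,merge)→3350, (A,merge)→4190, (C,nl)→12840 …(+1); best=1680 via (C,hash)
  {BCE}: card=6000; try (B,hash)→1860, (E,hash)→3400, (B,merge)→4260, (B,nl_idx)→8640, (E,merge)→12680, (B,nl)→18840 …(+1); best=1860 via (B,hash)
  {ADE}: card=2880; try (D,hash)→2760, (E,hash)→3120, (D,merge)→3960, (D,nl_idx)→5400, (E,merge)→8400, (D,nl)→29640 …(+1); best=2760 via (D,hash)
  {ACDE}: card=7200; try (D,hash)→3960, (C,hash)→6240, (D,merge)→9240, (D,nl_idx)→13080, (C,merge)→40550, (D,nl)→73680 …(+1); best=3960 via (D,hash)
  {ABCE}: card=12000; try (B,hash)→3000, (A,hash)→8460, (B,merge)→8700, (B,nl_idx)→17280, (B,nl)→37680, (A,nl_idx)→49860 …(+2); best=3000 via (B,hash)
  {ABCDE}: card=144000; try (B,hash)→11880, (D,hash)→16680, (B,merge)→105180, (D,merge)→183960, (B,nl_idx)→191160, (D,nl_idx)→231000 …(+2); best=11880 via (B,hash)

11880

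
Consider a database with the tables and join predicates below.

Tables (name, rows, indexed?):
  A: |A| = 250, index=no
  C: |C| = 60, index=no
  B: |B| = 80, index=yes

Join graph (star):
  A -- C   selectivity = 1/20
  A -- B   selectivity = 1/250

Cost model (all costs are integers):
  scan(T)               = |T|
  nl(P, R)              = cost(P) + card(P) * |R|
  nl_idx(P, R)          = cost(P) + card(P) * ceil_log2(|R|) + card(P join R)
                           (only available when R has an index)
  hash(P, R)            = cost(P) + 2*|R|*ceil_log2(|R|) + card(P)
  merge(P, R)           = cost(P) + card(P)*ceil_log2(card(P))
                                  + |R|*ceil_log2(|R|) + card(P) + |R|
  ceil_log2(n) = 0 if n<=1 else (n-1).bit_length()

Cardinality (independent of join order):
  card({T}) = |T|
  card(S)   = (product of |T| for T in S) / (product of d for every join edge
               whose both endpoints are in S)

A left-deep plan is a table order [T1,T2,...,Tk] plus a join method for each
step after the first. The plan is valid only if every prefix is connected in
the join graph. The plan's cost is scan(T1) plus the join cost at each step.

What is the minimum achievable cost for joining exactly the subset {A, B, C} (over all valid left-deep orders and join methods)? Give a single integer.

Selinger DP over subsets of {A,B,C}:
  {A}: scan cost=250, card=250
  {C}: scan cost=60, card=60
  {B}: scan cost=80, card=80
  {AC}: card=750; try (C,hash)→1220, (A,merge)→2730, (C,merge)→2920, (A,hash)→4120, (A,nl)→15060, (C,nl)→15250; best=1220 via (C,hash)
  {AB}: card=80; try (B,hash)→1620, (B,nl_idx)→2080, (A,merge)→2970, (B,merge)→3140, (A,hash)→4160, (A,nl)→20080 …(+1); best=1620 via (B,hash)
  {ABC}: card=240; try (C,hash)→2420, (C,merge)→2680, (B,hash)→3090, (C,nl)→6420, (B,nl_idx)→6710, (B,merge)→10110 …(+1); best=2420 via (C,hash)

2420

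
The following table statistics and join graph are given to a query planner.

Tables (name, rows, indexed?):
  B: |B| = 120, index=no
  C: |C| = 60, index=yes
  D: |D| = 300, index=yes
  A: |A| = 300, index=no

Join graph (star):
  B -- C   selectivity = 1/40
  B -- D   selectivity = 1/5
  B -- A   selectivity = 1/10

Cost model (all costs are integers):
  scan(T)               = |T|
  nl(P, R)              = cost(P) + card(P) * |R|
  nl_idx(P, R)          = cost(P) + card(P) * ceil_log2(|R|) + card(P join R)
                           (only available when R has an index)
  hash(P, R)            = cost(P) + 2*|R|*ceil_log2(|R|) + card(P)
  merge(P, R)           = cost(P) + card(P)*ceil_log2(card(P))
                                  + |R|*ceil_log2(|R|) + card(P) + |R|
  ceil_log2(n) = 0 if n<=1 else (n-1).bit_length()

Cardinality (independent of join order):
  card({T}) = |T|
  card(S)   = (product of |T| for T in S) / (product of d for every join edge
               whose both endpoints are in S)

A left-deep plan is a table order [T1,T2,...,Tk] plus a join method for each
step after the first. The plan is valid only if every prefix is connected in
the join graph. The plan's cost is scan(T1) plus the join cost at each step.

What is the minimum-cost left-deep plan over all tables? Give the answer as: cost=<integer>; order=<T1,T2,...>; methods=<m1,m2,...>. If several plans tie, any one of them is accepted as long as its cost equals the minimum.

cost=16380; order=B,C,A,D; methods=hash,merge,hash

Selinger DP (subsets sized 1..n):
  {B}: scan cost=120, card=120
  {C}: scan cost=60, card=60
  {D}: scan cost=300, card=300
  {A}: scan cost=300, card=300
  {BC}: card=180; try (C,hash)→960, (C,nl_idx)→1020, (B,merge)→1440, (C,merge)→1500, (B,hash)→1800, (B,nl)→7260 …(+1); best=960 via (C,hash)
  {BD}: card=7200; try (B,hash)→2280, (D,merge)→4080, (B,merge)→4260, (D,hash)→5640, (D,nl_idx)→8400, (D,nl)→36120 …(+1); best=2280 via (B,hash)
  {AB}: card=3600; try (B,hash)→2280, (A,merge)→4080, (B,merge)→4260, (A,hash)→5640, (A,nl)→36120, (B,nl)→36300; best=2280 via (B,hash)
  {BCD}: card=10800; try (D,merge)→5580, (D,hash)→6540, (C,hash)→10200, (D,nl_idx)→13380, (D,nl)→54960, (C,nl_idx)→56280 …(+2); best=5580 via (D,merge)
  {ABC}: card=5400; try (A,merge)→5580, (A,hash)→6540, (C,hash)→6600, (C,nl_idx)→29280, (C,merge)→49500, (A,nl)→54960 …(+1); best=5580 via (A,merge)
  {ABD}: card=216000; try (D,hash)→11280, (A,hash)→14880, (D,merge)→52080, (A,merge)→106080, (D,nl_idx)→250680, (D,nl)→1082280 …(+1); best=11280 via (D,hash)
  {ABCD}: card=324000; try (D,hash)→16380, (A,hash)→21780, (D,merge)→84180, (A,merge)→170580, (C,hash)→228000, (D,nl_idx)→378180 …(+5); best=16380 via (D,hash)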